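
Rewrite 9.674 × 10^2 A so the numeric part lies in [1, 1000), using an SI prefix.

= 967.4 A; mantissa already in [1, 1000).

967.4 A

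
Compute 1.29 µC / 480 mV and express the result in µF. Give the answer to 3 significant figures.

2.69 µF

(1.29e-6) / (480e-3) = 0.0026875e-3 F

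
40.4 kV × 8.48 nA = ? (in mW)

40.4 × 10³ × 8.48 × 10⁻⁹ = 342.592 × 10⁻⁶ W

0.342592 mW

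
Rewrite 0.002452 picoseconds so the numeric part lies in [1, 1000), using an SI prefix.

2.452 femtoseconds

= 2.452e-15 seconds; 1e-15 is femto.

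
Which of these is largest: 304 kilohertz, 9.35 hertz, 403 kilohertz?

304 kilohertz = 304000 hertz
9.35 hertz = 9.35 hertz
403 kilohertz = 403000 hertz

403 kilohertz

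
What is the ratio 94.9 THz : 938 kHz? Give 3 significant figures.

(94.9e12) / (938e3) = 0.1012e9

101000000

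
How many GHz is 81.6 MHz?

mega = 10⁶, giga = 10⁹; factor is 10⁻³.
81.6 × 10⁻³ = 0.0816

0.0816 GHz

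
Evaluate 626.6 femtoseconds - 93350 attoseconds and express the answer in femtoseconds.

In femtoseconds:
  626.6 femtoseconds → 626.6
  93350 attoseconds = 93350 × 10⁻³ femtoseconds = 93.35
Difference: 626.6 - 93.35 = 533.25

533.25 femtoseconds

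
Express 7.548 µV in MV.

micro = 10⁻⁶, mega = 10⁶; factor is 10⁻¹².
7.548 × 10⁻¹² = 0.000000000007548

0.000000000007548 MV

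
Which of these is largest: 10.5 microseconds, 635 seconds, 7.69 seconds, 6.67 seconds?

10.5 microseconds = 0.0000105 seconds
635 seconds = 635 seconds
7.69 seconds = 7.69 seconds
6.67 seconds = 6.67 seconds

635 seconds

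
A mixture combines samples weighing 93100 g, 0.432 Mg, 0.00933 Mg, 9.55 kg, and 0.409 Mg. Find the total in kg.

In kg:
  93100 g = 93100 × 10^-3 kg = 93.1
  0.432 Mg = 0.432 × 10^3 kg = 432
  0.00933 Mg = 0.00933 × 10^3 kg = 9.33
  9.55 kg → 9.55
  0.409 Mg = 0.409 × 10^3 kg = 409
Sum: 93.1 + 432 + 9.33 + 9.55 + 409 = 952.98

952.98 kg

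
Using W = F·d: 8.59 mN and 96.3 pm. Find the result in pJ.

8.59e-3 × 96.3e-12 = 827.217e-15 J

0.827217 pJ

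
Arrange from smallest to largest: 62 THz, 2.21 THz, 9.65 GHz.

62 THz = 62000000000000 Hz
2.21 THz = 2210000000000 Hz
9.65 GHz = 9650000000 Hz

9.65 GHz < 2.21 THz < 62 THz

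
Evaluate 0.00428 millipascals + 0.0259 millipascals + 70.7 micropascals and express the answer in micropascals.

In micropascals:
  0.00428 millipascals = 0.00428 × 10³ micropascals = 4.28
  0.0259 millipascals = 0.0259 × 10³ micropascals = 25.9
  70.7 micropascals → 70.7
Sum: 4.28 + 25.9 + 70.7 = 100.88

100.88 micropascals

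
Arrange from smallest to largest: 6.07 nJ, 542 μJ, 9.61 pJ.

6.07 nJ = 0.00000000607 J
542 μJ = 0.000542 J
9.61 pJ = 0.00000000000961 J

9.61 pJ < 6.07 nJ < 542 μJ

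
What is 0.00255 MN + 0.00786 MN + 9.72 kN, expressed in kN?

In kN:
  0.00255 MN = 0.00255e3 kN = 2.55
  0.00786 MN = 0.00786e3 kN = 7.86
  9.72 kN → 9.72
Sum: 2.55 + 7.86 + 9.72 = 20.13

20.13 kN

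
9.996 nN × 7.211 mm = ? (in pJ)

72.081156 pJ

9.996e-9 × 7.211e-3 = 72.081156e-12 J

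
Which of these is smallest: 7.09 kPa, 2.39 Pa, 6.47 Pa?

2.39 Pa

7.09 kPa = 7090 Pa
2.39 Pa = 2.39 Pa
6.47 Pa = 6.47 Pa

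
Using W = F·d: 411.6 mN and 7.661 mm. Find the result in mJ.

3.1532676 mJ

411.6e-3 × 7.661e-3 = 3153.2676e-6 J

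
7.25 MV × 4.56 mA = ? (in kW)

33.06 kW

7.25 × 10⁶ × 4.56 × 10⁻³ = 33.06 × 10³ W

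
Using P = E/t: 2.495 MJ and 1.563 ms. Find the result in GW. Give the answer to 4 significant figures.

1.596 GW

(2.495 × 10^6) / (1.563 × 10^-3) = 1.59629 × 10^9 W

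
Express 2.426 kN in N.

kilo = 10^3, (no prefix) = 10^0; factor is 10^3.
2.426 × 10^3 = 2426

2426 N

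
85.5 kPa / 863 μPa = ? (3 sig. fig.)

(85.5 × 10³) / (863 × 10⁻⁶) = 0.09907 × 10⁹

99100000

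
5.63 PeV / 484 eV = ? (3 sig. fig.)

(5.63 × 10¹⁵) / (484) = 0.01163 × 10¹⁵

11600000000000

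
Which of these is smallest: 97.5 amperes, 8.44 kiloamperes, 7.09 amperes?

7.09 amperes

97.5 amperes = 97.5 amperes
8.44 kiloamperes = 8440 amperes
7.09 amperes = 7.09 amperes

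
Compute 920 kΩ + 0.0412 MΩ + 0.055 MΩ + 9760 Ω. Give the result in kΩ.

1025.96 kΩ

In kΩ:
  920 kΩ → 920
  0.0412 MΩ = 0.0412 × 10^3 kΩ = 41.2
  0.055 MΩ = 0.055 × 10^3 kΩ = 55
  9760 Ω = 9760 × 10^-3 kΩ = 9.76
Sum: 920 + 41.2 + 55 + 9.76 = 1025.96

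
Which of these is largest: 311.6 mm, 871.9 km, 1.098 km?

311.6 mm = 0.3116 m
871.9 km = 871900 m
1.098 km = 1098 m

871.9 km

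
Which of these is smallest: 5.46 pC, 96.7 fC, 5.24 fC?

5.46 pC = 0.00000000000546 C
96.7 fC = 0.0000000000000967 C
5.24 fC = 0.00000000000000524 C

5.24 fC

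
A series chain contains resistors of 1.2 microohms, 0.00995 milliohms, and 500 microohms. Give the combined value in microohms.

511.15 microohms

In microohms:
  1.2 microohms → 1.2
  0.00995 milliohms = 0.00995 × 10³ microohms = 9.95
  500 microohms → 500
Sum: 1.2 + 9.95 + 500 = 511.15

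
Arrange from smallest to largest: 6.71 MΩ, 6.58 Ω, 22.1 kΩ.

6.58 Ω < 22.1 kΩ < 6.71 MΩ

6.71 MΩ = 6710000 Ω
6.58 Ω = 6.58 Ω
22.1 kΩ = 22100 Ω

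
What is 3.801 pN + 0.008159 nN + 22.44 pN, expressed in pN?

In pN:
  3.801 pN → 3.801
  0.008159 nN = 0.008159 × 10³ pN = 8.159
  22.44 pN → 22.44
Sum: 3.801 + 8.159 + 22.44 = 34.4

34.4 pN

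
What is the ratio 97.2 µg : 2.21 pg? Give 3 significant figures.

44000000

(97.2e-6) / (2.21e-12) = 43.98e6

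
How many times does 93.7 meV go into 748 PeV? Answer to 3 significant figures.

7980000000000000000

(748 × 10¹⁵) / (93.7 × 10⁻³) = 7.983 × 10¹⁸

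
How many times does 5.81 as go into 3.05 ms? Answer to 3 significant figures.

(3.05 × 10⁻³) / (5.81 × 10⁻¹⁸) = 0.525 × 10¹⁵

525000000000000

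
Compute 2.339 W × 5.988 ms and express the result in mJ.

2.339 × 5.988 × 10⁻³ = 14.005932 × 10⁻³ J

14.005932 mJ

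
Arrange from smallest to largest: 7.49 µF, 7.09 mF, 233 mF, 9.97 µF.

7.49 µF < 9.97 µF < 7.09 mF < 233 mF

7.49 µF = 0.00000749 F
7.09 mF = 0.00709 F
233 mF = 0.233 F
9.97 µF = 0.00000997 F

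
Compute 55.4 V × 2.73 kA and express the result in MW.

0.151242 MW

55.4 × 2.73e3 = 151.242e3 W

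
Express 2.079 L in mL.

(no prefix) = 1e0, milli = 1e-3; factor is 1e3.
2.079 × 1e3 = 2079

2079 mL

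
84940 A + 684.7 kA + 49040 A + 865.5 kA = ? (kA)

In kA:
  84940 A = 84940e-3 kA = 84.94
  684.7 kA → 684.7
  49040 A = 49040e-3 kA = 49.04
  865.5 kA → 865.5
Sum: 84.94 + 684.7 + 49.04 + 865.5 = 1684.18

1684.18 kA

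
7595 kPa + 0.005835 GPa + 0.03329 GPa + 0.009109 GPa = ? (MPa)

55.829 MPa

In MPa:
  7595 kPa = 7595e-3 MPa = 7.595
  0.005835 GPa = 0.005835e3 MPa = 5.835
  0.03329 GPa = 0.03329e3 MPa = 33.29
  0.009109 GPa = 0.009109e3 MPa = 9.109
Sum: 7.595 + 5.835 + 33.29 + 9.109 = 55.829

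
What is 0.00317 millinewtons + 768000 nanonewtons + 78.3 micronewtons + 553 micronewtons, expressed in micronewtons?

1402.47 micronewtons

In micronewtons:
  0.00317 millinewtons = 0.00317e3 micronewtons = 3.17
  768000 nanonewtons = 768000e-3 micronewtons = 768
  78.3 micronewtons → 78.3
  553 micronewtons → 553
Sum: 3.17 + 768 + 78.3 + 553 = 1402.47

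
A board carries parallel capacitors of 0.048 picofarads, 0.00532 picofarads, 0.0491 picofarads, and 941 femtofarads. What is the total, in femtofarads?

In femtofarads:
  0.048 picofarads = 0.048 × 10³ femtofarads = 48
  0.00532 picofarads = 0.00532 × 10³ femtofarads = 5.32
  0.0491 picofarads = 0.0491 × 10³ femtofarads = 49.1
  941 femtofarads → 941
Sum: 48 + 5.32 + 49.1 + 941 = 1043.42

1043.42 femtofarads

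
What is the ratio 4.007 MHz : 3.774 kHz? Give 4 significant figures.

1062

(4.007 × 10⁶) / (3.774 × 10³) = 1.0617 × 10³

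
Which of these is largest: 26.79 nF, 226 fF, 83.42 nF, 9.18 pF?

83.42 nF

26.79 nF = 0.00000002679 F
226 fF = 0.000000000000226 F
83.42 nF = 0.00000008342 F
9.18 pF = 0.00000000000918 F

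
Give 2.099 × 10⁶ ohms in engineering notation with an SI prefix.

= 2.099 × 10⁶ ohms; 10⁶ is mega.

2.099 megaohms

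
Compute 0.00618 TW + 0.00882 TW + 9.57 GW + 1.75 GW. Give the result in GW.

26.32 GW

In GW:
  0.00618 TW = 0.00618 × 10^3 GW = 6.18
  0.00882 TW = 0.00882 × 10^3 GW = 8.82
  9.57 GW → 9.57
  1.75 GW → 1.75
Sum: 6.18 + 8.82 + 9.57 + 1.75 = 26.32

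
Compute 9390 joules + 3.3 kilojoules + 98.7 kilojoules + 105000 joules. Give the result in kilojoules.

216.39 kilojoules

In kilojoules:
  9390 joules = 9390e-3 kilojoules = 9.39
  3.3 kilojoules → 3.3
  98.7 kilojoules → 98.7
  105000 joules = 105000e-3 kilojoules = 105
Sum: 9.39 + 3.3 + 98.7 + 105 = 216.39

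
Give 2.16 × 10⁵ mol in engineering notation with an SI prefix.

216 kmol

= 216 × 10³ mol; 10³ is kilo.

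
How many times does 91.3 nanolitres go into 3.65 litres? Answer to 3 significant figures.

40000000

(3.65) / (91.3 × 10⁻⁹) = 0.03998 × 10⁹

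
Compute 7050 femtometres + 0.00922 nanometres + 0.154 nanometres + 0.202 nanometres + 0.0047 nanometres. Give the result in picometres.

376.97 picometres

In picometres:
  7050 femtometres = 7050e-3 picometres = 7.05
  0.00922 nanometres = 0.00922e3 picometres = 9.22
  0.154 nanometres = 0.154e3 picometres = 154
  0.202 nanometres = 0.202e3 picometres = 202
  0.0047 nanometres = 0.0047e3 picometres = 4.7
Sum: 7.05 + 9.22 + 154 + 202 + 4.7 = 376.97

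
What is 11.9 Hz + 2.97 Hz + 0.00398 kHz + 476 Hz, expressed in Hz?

494.85 Hz

In Hz:
  11.9 Hz → 11.9
  2.97 Hz → 2.97
  0.00398 kHz = 0.00398e3 Hz = 3.98
  476 Hz → 476
Sum: 11.9 + 2.97 + 3.98 + 476 = 494.85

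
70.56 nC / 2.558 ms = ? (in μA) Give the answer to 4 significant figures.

27.58 μA

(70.56e-9) / (2.558e-3) = 27.5841e-6 A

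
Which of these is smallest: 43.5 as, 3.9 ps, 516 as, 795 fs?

43.5 as = 0.0000000000000000435 s
3.9 ps = 0.0000000000039 s
516 as = 0.000000000000000516 s
795 fs = 0.000000000000795 s

43.5 as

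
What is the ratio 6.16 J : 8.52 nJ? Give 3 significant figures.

(6.16) / (8.52 × 10⁻⁹) = 0.723 × 10⁹

723000000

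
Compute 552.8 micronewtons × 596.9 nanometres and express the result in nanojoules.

0.32996632 nanojoules

552.8e-6 × 596.9e-9 = 329966.32e-15 J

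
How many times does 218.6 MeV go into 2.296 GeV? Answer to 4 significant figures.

10.50

(2.296 × 10⁹) / (218.6 × 10⁶) = 0.010503 × 10³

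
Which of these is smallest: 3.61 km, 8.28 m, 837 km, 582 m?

3.61 km = 3610 m
8.28 m = 8.28 m
837 km = 837000 m
582 m = 582 m

8.28 m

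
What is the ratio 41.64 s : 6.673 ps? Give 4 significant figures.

(41.64) / (6.673 × 10^-12) = 6.2401 × 10^12

6240000000000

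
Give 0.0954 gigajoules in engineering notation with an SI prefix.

95.4 megajoules

= 95.4 × 10^6 joules; 10^6 is mega.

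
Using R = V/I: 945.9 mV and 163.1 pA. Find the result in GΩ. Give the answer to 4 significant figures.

(945.9 × 10⁻³) / (163.1 × 10⁻¹²) = 5.79951 × 10⁹ Ω

5.800 GΩ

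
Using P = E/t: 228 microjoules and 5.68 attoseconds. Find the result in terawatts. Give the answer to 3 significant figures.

(228 × 10^-6) / (5.68 × 10^-18) = 40.141 × 10^12 W

40.1 terawatts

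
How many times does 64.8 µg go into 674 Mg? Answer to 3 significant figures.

(674 × 10⁶) / (64.8 × 10⁻⁶) = 10.4 × 10¹²

10400000000000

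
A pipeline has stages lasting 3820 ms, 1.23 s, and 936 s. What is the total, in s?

In s:
  3820 ms = 3820 × 10^-3 s = 3.82
  1.23 s → 1.23
  936 s → 936
Sum: 3.82 + 1.23 + 936 = 941.05

941.05 s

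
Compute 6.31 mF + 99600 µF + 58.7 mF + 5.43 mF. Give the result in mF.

170.04 mF

In mF:
  6.31 mF → 6.31
  99600 µF = 99600 × 10^-3 mF = 99.6
  58.7 mF → 58.7
  5.43 mF → 5.43
Sum: 6.31 + 99.6 + 58.7 + 5.43 = 170.04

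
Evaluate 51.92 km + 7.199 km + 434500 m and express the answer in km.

493.619 km

In km:
  51.92 km → 51.92
  7.199 km → 7.199
  434500 m = 434500e-3 km = 434.5
Sum: 51.92 + 7.199 + 434.5 = 493.619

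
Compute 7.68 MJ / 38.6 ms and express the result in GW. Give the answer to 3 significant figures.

0.199 GW

(7.68e6) / (38.6e-3) = 0.19896e9 W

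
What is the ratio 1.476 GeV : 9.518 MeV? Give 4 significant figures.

(1.476 × 10⁹) / (9.518 × 10⁶) = 0.15507 × 10³

155.1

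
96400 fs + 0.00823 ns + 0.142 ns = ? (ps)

246.63 ps

In ps:
  96400 fs = 96400 × 10⁻³ ps = 96.4
  0.00823 ns = 0.00823 × 10³ ps = 8.23
  0.142 ns = 0.142 × 10³ ps = 142
Sum: 96.4 + 8.23 + 142 = 246.63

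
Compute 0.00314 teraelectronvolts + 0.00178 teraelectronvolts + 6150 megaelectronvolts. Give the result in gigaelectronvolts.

11.07 gigaelectronvolts

In gigaelectronvolts:
  0.00314 teraelectronvolts = 0.00314 × 10^3 gigaelectronvolts = 3.14
  0.00178 teraelectronvolts = 0.00178 × 10^3 gigaelectronvolts = 1.78
  6150 megaelectronvolts = 6150 × 10^-3 gigaelectronvolts = 6.15
Sum: 3.14 + 1.78 + 6.15 = 11.07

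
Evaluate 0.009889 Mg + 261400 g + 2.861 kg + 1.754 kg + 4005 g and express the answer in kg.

279.909 kg

In kg:
  0.009889 Mg = 0.009889e3 kg = 9.889
  261400 g = 261400e-3 kg = 261.4
  2.861 kg → 2.861
  1.754 kg → 1.754
  4005 g = 4005e-3 kg = 4.005
Sum: 9.889 + 261.4 + 2.861 + 1.754 + 4.005 = 279.909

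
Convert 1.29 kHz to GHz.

kilo = 10³, giga = 10⁹; factor is 10⁻⁶.
1.29 × 10⁻⁶ = 0.00000129

0.00000129 GHz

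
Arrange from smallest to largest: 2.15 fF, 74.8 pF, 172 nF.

2.15 fF < 74.8 pF < 172 nF

2.15 fF = 0.00000000000000215 F
74.8 pF = 0.0000000000748 F
172 nF = 0.000000172 F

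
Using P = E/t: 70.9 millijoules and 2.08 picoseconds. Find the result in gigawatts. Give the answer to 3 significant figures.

(70.9 × 10^-3) / (2.08 × 10^-12) = 34.087 × 10^9 W

34.1 gigawatts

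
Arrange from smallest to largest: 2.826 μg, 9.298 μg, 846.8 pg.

846.8 pg < 2.826 μg < 9.298 μg

2.826 μg = 0.000002826 g
9.298 μg = 0.000009298 g
846.8 pg = 0.0000000008468 g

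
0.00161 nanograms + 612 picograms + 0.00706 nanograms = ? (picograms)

620.67 picograms

In picograms:
  0.00161 nanograms = 0.00161 × 10³ picograms = 1.61
  612 picograms → 612
  0.00706 nanograms = 0.00706 × 10³ picograms = 7.06
Sum: 1.61 + 612 + 7.06 = 620.67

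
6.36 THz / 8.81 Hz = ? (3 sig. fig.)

(6.36e12) / (8.81) = 0.7219e12

722000000000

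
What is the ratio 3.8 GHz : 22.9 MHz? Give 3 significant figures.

(3.8 × 10⁹) / (22.9 × 10⁶) = 0.1659 × 10³

166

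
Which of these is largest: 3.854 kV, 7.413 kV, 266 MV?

3.854 kV = 3854 V
7.413 kV = 7413 V
266 MV = 266000000 V

266 MV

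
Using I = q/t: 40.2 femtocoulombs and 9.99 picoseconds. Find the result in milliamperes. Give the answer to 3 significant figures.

4.02 milliamperes

(40.2e-15) / (9.99e-12) = 4.024e-3 A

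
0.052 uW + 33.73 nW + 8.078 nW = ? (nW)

93.808 nW

In nW:
  0.052 uW = 0.052e3 nW = 52
  33.73 nW → 33.73
  8.078 nW → 8.078
Sum: 52 + 33.73 + 8.078 = 93.808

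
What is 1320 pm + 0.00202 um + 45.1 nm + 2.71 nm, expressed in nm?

51.15 nm

In nm:
  1320 pm = 1320e-3 nm = 1.32
  0.00202 um = 0.00202e3 nm = 2.02
  45.1 nm → 45.1
  2.71 nm → 2.71
Sum: 1.32 + 2.02 + 45.1 + 2.71 = 51.15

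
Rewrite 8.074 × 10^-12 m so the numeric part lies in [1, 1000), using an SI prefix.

8.074 pm

= 8.074 × 10^-12 m; 10^-12 is pico.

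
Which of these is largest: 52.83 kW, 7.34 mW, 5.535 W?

52.83 kW = 52830 W
7.34 mW = 0.00734 W
5.535 W = 5.535 W

52.83 kW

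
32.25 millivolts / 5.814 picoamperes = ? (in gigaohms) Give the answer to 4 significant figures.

(32.25 × 10⁻³) / (5.814 × 10⁻¹²) = 5.54696 × 10⁹ Ω

5.547 gigaohms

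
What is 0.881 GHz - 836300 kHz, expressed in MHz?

In MHz:
  0.881 GHz = 0.881 × 10^3 MHz = 881
  836300 kHz = 836300 × 10^-3 MHz = 836.3
Difference: 881 - 836.3 = 44.7

44.7 MHz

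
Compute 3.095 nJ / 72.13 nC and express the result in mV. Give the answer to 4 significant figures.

42.91 mV

(3.095 × 10⁻⁹) / (72.13 × 10⁻⁹) = 0.0429086 V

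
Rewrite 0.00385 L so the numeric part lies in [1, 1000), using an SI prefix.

3.85 mL

= 3.85 × 10⁻³ L; 10⁻³ is milli.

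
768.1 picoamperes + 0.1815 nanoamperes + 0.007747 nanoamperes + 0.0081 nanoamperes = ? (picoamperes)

In picoamperes:
  768.1 picoamperes → 768.1
  0.1815 nanoamperes = 0.1815 × 10^3 picoamperes = 181.5
  0.007747 nanoamperes = 0.007747 × 10^3 picoamperes = 7.747
  0.0081 nanoamperes = 0.0081 × 10^3 picoamperes = 8.1
Sum: 768.1 + 181.5 + 7.747 + 8.1 = 965.447

965.447 picoamperes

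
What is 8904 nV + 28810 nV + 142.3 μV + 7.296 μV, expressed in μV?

In μV:
  8904 nV = 8904 × 10⁻³ μV = 8.904
  28810 nV = 28810 × 10⁻³ μV = 28.81
  142.3 μV → 142.3
  7.296 μV → 7.296
Sum: 8.904 + 28.81 + 142.3 + 7.296 = 187.31

187.31 μV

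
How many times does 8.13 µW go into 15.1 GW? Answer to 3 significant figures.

(15.1 × 10^9) / (8.13 × 10^-6) = 1.857 × 10^15

1860000000000000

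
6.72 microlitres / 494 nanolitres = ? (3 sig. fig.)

13.6

(6.72 × 10⁻⁶) / (494 × 10⁻⁹) = 0.0136 × 10³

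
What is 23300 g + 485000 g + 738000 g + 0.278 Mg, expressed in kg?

In kg:
  23300 g = 23300 × 10⁻³ kg = 23.3
  485000 g = 485000 × 10⁻³ kg = 485
  738000 g = 738000 × 10⁻³ kg = 738
  0.278 Mg = 0.278 × 10³ kg = 278
Sum: 23.3 + 485 + 738 + 278 = 1524.3

1524.3 kg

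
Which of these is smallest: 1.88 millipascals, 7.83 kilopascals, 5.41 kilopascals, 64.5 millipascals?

1.88 millipascals

1.88 millipascals = 0.00188 pascals
7.83 kilopascals = 7830 pascals
5.41 kilopascals = 5410 pascals
64.5 millipascals = 0.0645 pascals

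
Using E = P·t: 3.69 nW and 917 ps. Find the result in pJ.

3.69 × 10^-9 × 917 × 10^-12 = 3383.73 × 10^-21 J

0.00000338373 pJ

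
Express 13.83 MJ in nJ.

mega = 10^6, nano = 10^-9; factor is 10^15.
13.83 × 10^15 = 13830000000000000

13830000000000000 nJ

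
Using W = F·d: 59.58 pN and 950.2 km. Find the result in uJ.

59.58 × 10⁻¹² × 950.2 × 10³ = 56612.916 × 10⁻⁹ J

56.612916 uJ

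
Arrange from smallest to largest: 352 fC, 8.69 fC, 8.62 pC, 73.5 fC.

352 fC = 0.000000000000352 C
8.69 fC = 0.00000000000000869 C
8.62 pC = 0.00000000000862 C
73.5 fC = 0.0000000000000735 C

8.69 fC < 73.5 fC < 352 fC < 8.62 pC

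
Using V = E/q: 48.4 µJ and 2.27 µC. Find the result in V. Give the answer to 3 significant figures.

21.3 V

(48.4 × 10⁻⁶) / (2.27 × 10⁻⁶) = 21.322 V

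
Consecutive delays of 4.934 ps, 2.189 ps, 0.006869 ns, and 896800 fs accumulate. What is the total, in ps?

910.792 ps

In ps:
  4.934 ps → 4.934
  2.189 ps → 2.189
  0.006869 ns = 0.006869e3 ps = 6.869
  896800 fs = 896800e-3 ps = 896.8
Sum: 4.934 + 2.189 + 6.869 + 896.8 = 910.792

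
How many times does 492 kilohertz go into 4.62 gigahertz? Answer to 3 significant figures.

(4.62 × 10⁹) / (492 × 10³) = 0.00939 × 10⁶

9390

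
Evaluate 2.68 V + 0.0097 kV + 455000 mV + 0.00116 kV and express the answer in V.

468.54 V

In V:
  2.68 V → 2.68
  0.0097 kV = 0.0097 × 10^3 V = 9.7
  455000 mV = 455000 × 10^-3 V = 455
  0.00116 kV = 0.00116 × 10^3 V = 1.16
Sum: 2.68 + 9.7 + 455 + 1.16 = 468.54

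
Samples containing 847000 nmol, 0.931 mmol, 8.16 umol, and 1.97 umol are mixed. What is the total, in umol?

1788.13 umol

In umol:
  847000 nmol = 847000 × 10⁻³ umol = 847
  0.931 mmol = 0.931 × 10³ umol = 931
  8.16 umol → 8.16
  1.97 umol → 1.97
Sum: 847 + 931 + 8.16 + 1.97 = 1788.13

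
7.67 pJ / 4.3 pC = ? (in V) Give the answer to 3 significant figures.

(7.67 × 10^-12) / (4.3 × 10^-12) = 1.7837 V

1.78 V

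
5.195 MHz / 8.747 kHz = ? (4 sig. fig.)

593.9

(5.195 × 10^6) / (8.747 × 10^3) = 0.59392 × 10^3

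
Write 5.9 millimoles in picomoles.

milli = 1e-3, pico = 1e-12; factor is 1e9.
5.9 × 1e9 = 5900000000

5900000000 picomoles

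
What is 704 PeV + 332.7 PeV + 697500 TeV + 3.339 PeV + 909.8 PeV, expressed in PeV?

In PeV:
  704 PeV → 704
  332.7 PeV → 332.7
  697500 TeV = 697500 × 10^-3 PeV = 697.5
  3.339 PeV → 3.339
  909.8 PeV → 909.8
Sum: 704 + 332.7 + 697.5 + 3.339 + 909.8 = 2647.339

2647.339 PeV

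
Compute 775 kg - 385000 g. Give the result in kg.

In kg:
  775 kg → 775
  385000 g = 385000 × 10^-3 kg = 385
Difference: 775 - 385 = 390

390 kg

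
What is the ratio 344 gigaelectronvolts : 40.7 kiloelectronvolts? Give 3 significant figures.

8450000

(344 × 10^9) / (40.7 × 10^3) = 8.452 × 10^6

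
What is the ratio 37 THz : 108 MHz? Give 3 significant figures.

(37 × 10¹²) / (108 × 10⁶) = 0.3426 × 10⁶

343000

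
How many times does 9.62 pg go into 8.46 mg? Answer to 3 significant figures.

879000000

(8.46e-3) / (9.62e-12) = 0.8794e9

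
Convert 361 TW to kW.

361000000000 kW

tera = 10^12, kilo = 10^3; factor is 10^9.
361 × 10^9 = 361000000000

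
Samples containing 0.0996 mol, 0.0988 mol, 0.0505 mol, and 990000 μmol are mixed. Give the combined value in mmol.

In mmol:
  0.0996 mol = 0.0996 × 10^3 mmol = 99.6
  0.0988 mol = 0.0988 × 10^3 mmol = 98.8
  0.0505 mol = 0.0505 × 10^3 mmol = 50.5
  990000 μmol = 990000 × 10^-3 mmol = 990
Sum: 99.6 + 98.8 + 50.5 + 990 = 1238.9

1238.9 mmol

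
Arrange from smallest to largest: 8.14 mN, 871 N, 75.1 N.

8.14 mN = 0.00814 N
871 N = 871 N
75.1 N = 75.1 N

8.14 mN < 75.1 N < 871 N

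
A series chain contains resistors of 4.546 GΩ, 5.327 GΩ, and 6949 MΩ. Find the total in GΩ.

16.822 GΩ

In GΩ:
  4.546 GΩ → 4.546
  5.327 GΩ → 5.327
  6949 MΩ = 6949e-3 GΩ = 6.949
Sum: 4.546 + 5.327 + 6.949 = 16.822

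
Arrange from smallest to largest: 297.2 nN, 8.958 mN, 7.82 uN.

297.2 nN = 0.0000002972 N
8.958 mN = 0.008958 N
7.82 uN = 0.00000782 N

297.2 nN < 7.82 uN < 8.958 mN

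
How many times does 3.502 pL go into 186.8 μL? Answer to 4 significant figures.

(186.8e-6) / (3.502e-12) = 53.341e6

53340000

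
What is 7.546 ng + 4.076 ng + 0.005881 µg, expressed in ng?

17.503 ng

In ng:
  7.546 ng → 7.546
  4.076 ng → 4.076
  0.005881 µg = 0.005881 × 10³ ng = 5.881
Sum: 7.546 + 4.076 + 5.881 = 17.503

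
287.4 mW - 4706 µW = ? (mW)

282.694 mW

In mW:
  287.4 mW → 287.4
  4706 µW = 4706e-3 mW = 4.706
Difference: 287.4 - 4.706 = 282.694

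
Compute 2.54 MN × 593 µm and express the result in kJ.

2.54 × 10^6 × 593 × 10^-6 = 1506.22 J

1.50622 kJ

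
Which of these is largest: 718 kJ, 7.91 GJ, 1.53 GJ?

718 kJ = 718000 J
7.91 GJ = 7910000000 J
1.53 GJ = 1530000000 J

7.91 GJ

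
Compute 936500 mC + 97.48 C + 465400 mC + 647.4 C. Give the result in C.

2146.78 C

In C:
  936500 mC = 936500 × 10^-3 C = 936.5
  97.48 C → 97.48
  465400 mC = 465400 × 10^-3 C = 465.4
  647.4 C → 647.4
Sum: 936.5 + 97.48 + 465.4 + 647.4 = 2146.78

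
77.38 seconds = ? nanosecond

77380000000 nanoseconds

(no prefix) = 10⁰, nano = 10⁻⁹; factor is 10⁹.
77.38 × 10⁹ = 77380000000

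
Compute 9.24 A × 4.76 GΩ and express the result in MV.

43982.4 MV

9.24 × 4.76e9 = 43.9824e9 V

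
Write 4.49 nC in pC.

4490 pC

nano = 1e-9, pico = 1e-12; factor is 1e3.
4.49 × 1e3 = 4490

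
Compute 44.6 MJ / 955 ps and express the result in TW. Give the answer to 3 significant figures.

(44.6e6) / (955e-12) = 0.046702e18 W

46700 TW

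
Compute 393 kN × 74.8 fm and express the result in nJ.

29.3964 nJ

393 × 10³ × 74.8 × 10⁻¹⁵ = 29396.4 × 10⁻¹² J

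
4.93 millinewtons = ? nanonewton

milli = 1e-3, nano = 1e-9; factor is 1e6.
4.93 × 1e6 = 4930000

4930000 nanonewtons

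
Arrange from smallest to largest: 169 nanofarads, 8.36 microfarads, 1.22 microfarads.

169 nanofarads < 1.22 microfarads < 8.36 microfarads

169 nanofarads = 0.000000169 farads
8.36 microfarads = 0.00000836 farads
1.22 microfarads = 0.00000122 farads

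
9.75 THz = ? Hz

9750000000000 Hz

tera = 1e12, (no prefix) = 1e0; factor is 1e12.
9.75 × 1e12 = 9750000000000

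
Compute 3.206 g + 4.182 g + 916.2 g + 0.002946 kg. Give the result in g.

926.534 g

In g:
  3.206 g → 3.206
  4.182 g → 4.182
  916.2 g → 916.2
  0.002946 kg = 0.002946 × 10^3 g = 2.946
Sum: 3.206 + 4.182 + 916.2 + 2.946 = 926.534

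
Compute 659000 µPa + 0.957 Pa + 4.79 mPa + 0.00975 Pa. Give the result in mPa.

1630.54 mPa

In mPa:
  659000 µPa = 659000e-3 mPa = 659
  0.957 Pa = 0.957e3 mPa = 957
  4.79 mPa → 4.79
  0.00975 Pa = 0.00975e3 mPa = 9.75
Sum: 659 + 957 + 4.79 + 9.75 = 1630.54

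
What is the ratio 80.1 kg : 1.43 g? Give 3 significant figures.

56000

(80.1 × 10³) / (1.43) = 56.01 × 10³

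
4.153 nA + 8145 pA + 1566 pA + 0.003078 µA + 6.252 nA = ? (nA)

23.194 nA

In nA:
  4.153 nA → 4.153
  8145 pA = 8145 × 10⁻³ nA = 8.145
  1566 pA = 1566 × 10⁻³ nA = 1.566
  0.003078 µA = 0.003078 × 10³ nA = 3.078
  6.252 nA → 6.252
Sum: 4.153 + 8.145 + 1.566 + 3.078 + 6.252 = 23.194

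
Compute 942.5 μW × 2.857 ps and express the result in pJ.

942.5 × 10^-6 × 2.857 × 10^-12 = 2692.7225 × 10^-18 J

0.0026927225 pJ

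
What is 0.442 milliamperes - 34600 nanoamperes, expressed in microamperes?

407.4 microamperes

In microamperes:
  0.442 milliamperes = 0.442e3 microamperes = 442
  34600 nanoamperes = 34600e-3 microamperes = 34.6
Difference: 442 - 34.6 = 407.4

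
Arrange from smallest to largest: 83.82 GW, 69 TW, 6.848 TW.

83.82 GW = 83820000000 W
69 TW = 69000000000000 W
6.848 TW = 6848000000000 W

83.82 GW < 6.848 TW < 69 TW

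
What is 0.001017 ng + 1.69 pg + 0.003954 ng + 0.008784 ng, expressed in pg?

In pg:
  0.001017 ng = 0.001017 × 10^3 pg = 1.017
  1.69 pg → 1.69
  0.003954 ng = 0.003954 × 10^3 pg = 3.954
  0.008784 ng = 0.008784 × 10^3 pg = 8.784
Sum: 1.017 + 1.69 + 3.954 + 8.784 = 15.445

15.445 pg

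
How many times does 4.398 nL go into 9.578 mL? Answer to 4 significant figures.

2178000

(9.578e-3) / (4.398e-9) = 2.1778e6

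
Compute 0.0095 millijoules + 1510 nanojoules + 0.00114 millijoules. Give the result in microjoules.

In microjoules:
  0.0095 millijoules = 0.0095 × 10^3 microjoules = 9.5
  1510 nanojoules = 1510 × 10^-3 microjoules = 1.51
  0.00114 millijoules = 0.00114 × 10^3 microjoules = 1.14
Sum: 9.5 + 1.51 + 1.14 = 12.15

12.15 microjoules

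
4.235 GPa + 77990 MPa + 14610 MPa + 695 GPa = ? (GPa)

In GPa:
  4.235 GPa → 4.235
  77990 MPa = 77990 × 10⁻³ GPa = 77.99
  14610 MPa = 14610 × 10⁻³ GPa = 14.61
  695 GPa → 695
Sum: 4.235 + 77.99 + 14.61 + 695 = 791.835

791.835 GPa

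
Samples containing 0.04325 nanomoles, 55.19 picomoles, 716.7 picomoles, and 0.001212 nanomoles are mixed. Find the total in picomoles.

In picomoles:
  0.04325 nanomoles = 0.04325 × 10³ picomoles = 43.25
  55.19 picomoles → 55.19
  716.7 picomoles → 716.7
  0.001212 nanomoles = 0.001212 × 10³ picomoles = 1.212
Sum: 43.25 + 55.19 + 716.7 + 1.212 = 816.352

816.352 picomoles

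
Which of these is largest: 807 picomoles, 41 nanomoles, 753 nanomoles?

807 picomoles = 0.000000000807 moles
41 nanomoles = 0.000000041 moles
753 nanomoles = 0.000000753 moles

753 nanomoles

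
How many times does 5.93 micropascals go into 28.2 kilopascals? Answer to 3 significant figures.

(28.2e3) / (5.93e-6) = 4.755e9

4760000000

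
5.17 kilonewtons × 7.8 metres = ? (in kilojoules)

5.17 × 10^3 × 7.8 = 40.326 × 10^3 J

40.326 kilojoules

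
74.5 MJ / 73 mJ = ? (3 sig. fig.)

(74.5 × 10⁶) / (73 × 10⁻³) = 1.021 × 10⁹

1020000000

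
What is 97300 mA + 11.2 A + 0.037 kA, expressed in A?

In A:
  97300 mA = 97300 × 10^-3 A = 97.3
  11.2 A → 11.2
  0.037 kA = 0.037 × 10^3 A = 37
Sum: 97.3 + 11.2 + 37 = 145.5

145.5 A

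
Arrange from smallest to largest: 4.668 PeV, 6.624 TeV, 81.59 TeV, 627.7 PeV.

6.624 TeV < 81.59 TeV < 4.668 PeV < 627.7 PeV

4.668 PeV = 4668000000000000 eV
6.624 TeV = 6624000000000 eV
81.59 TeV = 81590000000000 eV
627.7 PeV = 627700000000000000 eV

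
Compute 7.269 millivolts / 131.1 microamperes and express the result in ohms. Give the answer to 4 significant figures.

55.45 ohms

(7.269e-3) / (131.1e-6) = 0.0554462e3 Ω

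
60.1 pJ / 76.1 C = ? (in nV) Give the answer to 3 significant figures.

0.000790 nV

(60.1e-12) / (76.1) = 0.78975e-12 V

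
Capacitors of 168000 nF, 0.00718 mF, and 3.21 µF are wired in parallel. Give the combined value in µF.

In µF:
  168000 nF = 168000e-3 µF = 168
  0.00718 mF = 0.00718e3 µF = 7.18
  3.21 µF → 3.21
Sum: 168 + 7.18 + 3.21 = 178.39

178.39 µF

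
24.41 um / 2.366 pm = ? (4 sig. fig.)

(24.41e-6) / (2.366e-12) = 10.317e6

10320000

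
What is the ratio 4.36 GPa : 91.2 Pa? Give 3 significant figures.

(4.36 × 10^9) / (91.2) = 0.04781 × 10^9

47800000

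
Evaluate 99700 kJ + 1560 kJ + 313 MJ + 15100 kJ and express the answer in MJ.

In MJ:
  99700 kJ = 99700 × 10⁻³ MJ = 99.7
  1560 kJ = 1560 × 10⁻³ MJ = 1.56
  313 MJ → 313
  15100 kJ = 15100 × 10⁻³ MJ = 15.1
Sum: 99.7 + 1.56 + 313 + 15.1 = 429.36

429.36 MJ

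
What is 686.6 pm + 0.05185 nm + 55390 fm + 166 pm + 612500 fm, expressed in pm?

In pm:
  686.6 pm → 686.6
  0.05185 nm = 0.05185 × 10³ pm = 51.85
  55390 fm = 55390 × 10⁻³ pm = 55.39
  166 pm → 166
  612500 fm = 612500 × 10⁻³ pm = 612.5
Sum: 686.6 + 51.85 + 55.39 + 166 + 612.5 = 1572.34

1572.34 pm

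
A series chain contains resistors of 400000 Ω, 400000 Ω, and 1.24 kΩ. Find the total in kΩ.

801.24 kΩ

In kΩ:
  400000 Ω = 400000e-3 kΩ = 400
  400000 Ω = 400000e-3 kΩ = 400
  1.24 kΩ → 1.24
Sum: 400 + 400 + 1.24 = 801.24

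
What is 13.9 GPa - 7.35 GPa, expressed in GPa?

6.55 GPa

In GPa:
  13.9 GPa → 13.9
  7.35 GPa → 7.35
Difference: 13.9 - 7.35 = 6.55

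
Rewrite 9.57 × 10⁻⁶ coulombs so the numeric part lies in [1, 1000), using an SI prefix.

9.57 microcoulombs

= 9.57 × 10⁻⁶ coulombs; 10⁻⁶ is micro.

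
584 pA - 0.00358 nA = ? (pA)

580.42 pA

In pA:
  584 pA → 584
  0.00358 nA = 0.00358 × 10^3 pA = 3.58
Difference: 584 - 3.58 = 580.42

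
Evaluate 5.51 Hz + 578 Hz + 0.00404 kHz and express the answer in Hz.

587.55 Hz

In Hz:
  5.51 Hz → 5.51
  578 Hz → 578
  0.00404 kHz = 0.00404 × 10³ Hz = 4.04
Sum: 5.51 + 578 + 4.04 = 587.55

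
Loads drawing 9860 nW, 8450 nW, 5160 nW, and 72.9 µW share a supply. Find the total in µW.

In µW:
  9860 nW = 9860e-3 µW = 9.86
  8450 nW = 8450e-3 µW = 8.45
  5160 nW = 5160e-3 µW = 5.16
  72.9 µW → 72.9
Sum: 9.86 + 8.45 + 5.16 + 72.9 = 96.37

96.37 µW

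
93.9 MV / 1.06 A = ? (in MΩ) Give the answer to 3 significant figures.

(93.9 × 10⁶) / (1.06) = 88.585 × 10⁶ Ω

88.6 MΩ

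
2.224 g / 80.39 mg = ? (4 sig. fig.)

27.67

(2.224) / (80.39 × 10⁻³) = 0.027665 × 10³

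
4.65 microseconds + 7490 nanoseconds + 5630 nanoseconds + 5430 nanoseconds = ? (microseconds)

23.2 microseconds

In microseconds:
  4.65 microseconds → 4.65
  7490 nanoseconds = 7490e-3 microseconds = 7.49
  5630 nanoseconds = 5630e-3 microseconds = 5.63
  5430 nanoseconds = 5430e-3 microseconds = 5.43
Sum: 4.65 + 7.49 + 5.63 + 5.43 = 23.2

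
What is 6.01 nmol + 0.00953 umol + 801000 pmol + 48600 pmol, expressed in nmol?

In nmol:
  6.01 nmol → 6.01
  0.00953 umol = 0.00953 × 10^3 nmol = 9.53
  801000 pmol = 801000 × 10^-3 nmol = 801
  48600 pmol = 48600 × 10^-3 nmol = 48.6
Sum: 6.01 + 9.53 + 801 + 48.6 = 865.14

865.14 nmol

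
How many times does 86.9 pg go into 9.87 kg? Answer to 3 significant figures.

114000000000000

(9.87 × 10³) / (86.9 × 10⁻¹²) = 0.1136 × 10¹⁵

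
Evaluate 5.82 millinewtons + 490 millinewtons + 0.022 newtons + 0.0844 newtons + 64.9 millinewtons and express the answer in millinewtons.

In millinewtons:
  5.82 millinewtons → 5.82
  490 millinewtons → 490
  0.022 newtons = 0.022 × 10³ millinewtons = 22
  0.0844 newtons = 0.0844 × 10³ millinewtons = 84.4
  64.9 millinewtons → 64.9
Sum: 5.82 + 490 + 22 + 84.4 + 64.9 = 667.12

667.12 millinewtons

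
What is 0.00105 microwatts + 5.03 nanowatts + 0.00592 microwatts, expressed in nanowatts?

In nanowatts:
  0.00105 microwatts = 0.00105 × 10^3 nanowatts = 1.05
  5.03 nanowatts → 5.03
  0.00592 microwatts = 0.00592 × 10^3 nanowatts = 5.92
Sum: 1.05 + 5.03 + 5.92 = 12

12 nanowatts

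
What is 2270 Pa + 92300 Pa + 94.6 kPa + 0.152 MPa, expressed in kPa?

In kPa:
  2270 Pa = 2270 × 10^-3 kPa = 2.27
  92300 Pa = 92300 × 10^-3 kPa = 92.3
  94.6 kPa → 94.6
  0.152 MPa = 0.152 × 10^3 kPa = 152
Sum: 2.27 + 92.3 + 94.6 + 152 = 341.17

341.17 kPa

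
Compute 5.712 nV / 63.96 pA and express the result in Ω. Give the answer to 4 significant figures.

(5.712 × 10^-9) / (63.96 × 10^-12) = 0.0893058 × 10^3 Ω

89.31 Ω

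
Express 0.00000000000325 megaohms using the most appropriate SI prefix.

= 3.25 × 10^-6 ohms; 10^-6 is micro.

3.25 microohms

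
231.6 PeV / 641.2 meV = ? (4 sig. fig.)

(231.6e15) / (641.2e-3) = 0.3612e18

361200000000000000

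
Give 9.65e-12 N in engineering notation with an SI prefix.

= 9.65e-12 N; 1e-12 is pico.

9.65 pN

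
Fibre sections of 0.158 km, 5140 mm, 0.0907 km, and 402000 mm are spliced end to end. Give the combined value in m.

655.84 m

In m:
  0.158 km = 0.158e3 m = 158
  5140 mm = 5140e-3 m = 5.14
  0.0907 km = 0.0907e3 m = 90.7
  402000 mm = 402000e-3 m = 402
Sum: 158 + 5.14 + 90.7 + 402 = 655.84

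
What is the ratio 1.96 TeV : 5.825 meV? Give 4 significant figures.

336500000000000

(1.96 × 10^12) / (5.825 × 10^-3) = 0.33648 × 10^15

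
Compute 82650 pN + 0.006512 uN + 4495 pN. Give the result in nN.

In nN:
  82650 pN = 82650e-3 nN = 82.65
  0.006512 uN = 0.006512e3 nN = 6.512
  4495 pN = 4495e-3 nN = 4.495
Sum: 82.65 + 6.512 + 4.495 = 93.657

93.657 nN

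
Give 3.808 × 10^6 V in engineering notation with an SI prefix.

= 3.808 × 10^6 V; 10^6 is mega.

3.808 MV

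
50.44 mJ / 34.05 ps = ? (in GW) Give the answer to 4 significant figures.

(50.44 × 10⁻³) / (34.05 × 10⁻¹²) = 1.48135 × 10⁹ W

1.481 GW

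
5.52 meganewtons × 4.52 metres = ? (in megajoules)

5.52 × 10⁶ × 4.52 = 24.9504 × 10⁶ J

24.9504 megajoules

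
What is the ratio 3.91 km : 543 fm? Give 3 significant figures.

(3.91 × 10^3) / (543 × 10^-15) = 0.007201 × 10^18

7200000000000000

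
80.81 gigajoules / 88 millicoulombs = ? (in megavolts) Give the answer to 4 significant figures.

(80.81 × 10⁹) / (88 × 10⁻³) = 0.918295 × 10¹² V

918300 megavolts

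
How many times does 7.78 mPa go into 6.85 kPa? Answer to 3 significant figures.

880000

(6.85 × 10³) / (7.78 × 10⁻³) = 0.8805 × 10⁶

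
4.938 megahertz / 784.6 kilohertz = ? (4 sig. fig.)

(4.938 × 10^6) / (784.6 × 10^3) = 0.0062937 × 10^3

6.294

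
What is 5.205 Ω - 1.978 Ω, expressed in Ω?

3.227 Ω

In Ω:
  5.205 Ω → 5.205
  1.978 Ω → 1.978
Difference: 5.205 - 1.978 = 3.227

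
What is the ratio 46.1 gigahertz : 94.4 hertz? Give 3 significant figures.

488000000

(46.1e9) / (94.4) = 0.4883e9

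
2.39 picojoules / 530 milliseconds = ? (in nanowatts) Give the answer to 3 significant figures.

(2.39 × 10⁻¹²) / (530 × 10⁻³) = 0.0045094 × 10⁻⁹ W

0.00451 nanowatts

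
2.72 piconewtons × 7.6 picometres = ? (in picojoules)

0.000000000020672 picojoules

2.72 × 10^-12 × 7.6 × 10^-12 = 20.672 × 10^-24 J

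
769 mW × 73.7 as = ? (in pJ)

0.0000566753 pJ

769 × 10⁻³ × 73.7 × 10⁻¹⁸ = 56675.3 × 10⁻²¹ J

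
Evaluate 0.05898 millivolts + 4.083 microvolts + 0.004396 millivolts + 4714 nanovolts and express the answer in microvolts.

In microvolts:
  0.05898 millivolts = 0.05898 × 10³ microvolts = 58.98
  4.083 microvolts → 4.083
  0.004396 millivolts = 0.004396 × 10³ microvolts = 4.396
  4714 nanovolts = 4714 × 10⁻³ microvolts = 4.714
Sum: 58.98 + 4.083 + 4.396 + 4.714 = 72.173

72.173 microvolts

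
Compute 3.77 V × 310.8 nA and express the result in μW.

1.171716 μW

3.77 × 310.8e-9 = 1171.716e-9 W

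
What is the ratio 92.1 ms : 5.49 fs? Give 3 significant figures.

16800000000000

(92.1e-3) / (5.49e-15) = 16.78e12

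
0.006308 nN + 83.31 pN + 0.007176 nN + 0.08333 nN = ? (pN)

In pN:
  0.006308 nN = 0.006308 × 10³ pN = 6.308
  83.31 pN → 83.31
  0.007176 nN = 0.007176 × 10³ pN = 7.176
  0.08333 nN = 0.08333 × 10³ pN = 83.33
Sum: 6.308 + 83.31 + 7.176 + 83.33 = 180.124

180.124 pN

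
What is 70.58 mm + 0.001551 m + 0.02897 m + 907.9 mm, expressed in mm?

1009.001 mm

In mm:
  70.58 mm → 70.58
  0.001551 m = 0.001551e3 mm = 1.551
  0.02897 m = 0.02897e3 mm = 28.97
  907.9 mm → 907.9
Sum: 70.58 + 1.551 + 28.97 + 907.9 = 1009.001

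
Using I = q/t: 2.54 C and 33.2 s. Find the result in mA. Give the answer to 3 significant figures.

(2.54) / (33.2) = 0.076506 A

76.5 mA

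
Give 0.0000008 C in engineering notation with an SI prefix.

800 nC

= 800 × 10^-9 C; 10^-9 is nano.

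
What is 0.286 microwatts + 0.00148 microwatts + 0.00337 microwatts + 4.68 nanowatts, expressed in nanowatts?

295.53 nanowatts

In nanowatts:
  0.286 microwatts = 0.286e3 nanowatts = 286
  0.00148 microwatts = 0.00148e3 nanowatts = 1.48
  0.00337 microwatts = 0.00337e3 nanowatts = 3.37
  4.68 nanowatts → 4.68
Sum: 286 + 1.48 + 3.37 + 4.68 = 295.53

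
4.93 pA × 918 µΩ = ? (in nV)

0.00000452574 nV

4.93 × 10^-12 × 918 × 10^-6 = 4525.74 × 10^-18 V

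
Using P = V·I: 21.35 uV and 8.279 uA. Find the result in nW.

0.17675665 nW

21.35 × 10^-6 × 8.279 × 10^-6 = 176.75665 × 10^-12 W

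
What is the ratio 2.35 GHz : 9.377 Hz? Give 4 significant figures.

250600000

(2.35 × 10⁹) / (9.377) = 0.25061 × 10⁹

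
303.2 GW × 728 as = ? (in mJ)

303.2e9 × 728e-18 = 220729.6e-9 J

0.2207296 mJ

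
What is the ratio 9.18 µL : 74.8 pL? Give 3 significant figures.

123000

(9.18 × 10^-6) / (74.8 × 10^-12) = 0.1227 × 10^6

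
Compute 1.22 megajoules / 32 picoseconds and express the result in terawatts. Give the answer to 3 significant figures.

38100 terawatts

(1.22 × 10⁶) / (32 × 10⁻¹²) = 0.038125 × 10¹⁸ W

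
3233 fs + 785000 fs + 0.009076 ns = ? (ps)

In ps:
  3233 fs = 3233 × 10⁻³ ps = 3.233
  785000 fs = 785000 × 10⁻³ ps = 785
  0.009076 ns = 0.009076 × 10³ ps = 9.076
Sum: 3.233 + 785 + 9.076 = 797.309

797.309 ps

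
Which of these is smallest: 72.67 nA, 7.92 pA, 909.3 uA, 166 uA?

7.92 pA

72.67 nA = 0.00000007267 A
7.92 pA = 0.00000000000792 A
909.3 uA = 0.0009093 A
166 uA = 0.000166 A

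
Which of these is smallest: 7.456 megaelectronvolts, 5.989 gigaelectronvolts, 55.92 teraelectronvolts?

7.456 megaelectronvolts = 7456000 electronvolts
5.989 gigaelectronvolts = 5989000000 electronvolts
55.92 teraelectronvolts = 55920000000000 electronvolts

7.456 megaelectronvolts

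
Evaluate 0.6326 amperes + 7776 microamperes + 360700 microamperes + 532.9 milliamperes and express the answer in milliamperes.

1533.976 milliamperes

In milliamperes:
  0.6326 amperes = 0.6326e3 milliamperes = 632.6
  7776 microamperes = 7776e-3 milliamperes = 7.776
  360700 microamperes = 360700e-3 milliamperes = 360.7
  532.9 milliamperes → 532.9
Sum: 632.6 + 7.776 + 360.7 + 532.9 = 1533.976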